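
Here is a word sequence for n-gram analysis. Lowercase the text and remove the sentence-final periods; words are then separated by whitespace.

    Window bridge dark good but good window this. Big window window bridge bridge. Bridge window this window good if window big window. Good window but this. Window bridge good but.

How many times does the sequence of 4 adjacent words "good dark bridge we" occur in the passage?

Scanning the 27 overlapping 4-gram windows for "good dark bridge we":
  (none found)

0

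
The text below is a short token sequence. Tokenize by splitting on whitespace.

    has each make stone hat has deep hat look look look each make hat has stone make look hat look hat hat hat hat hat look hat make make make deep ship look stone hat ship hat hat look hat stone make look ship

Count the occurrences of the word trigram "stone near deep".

Scanning the 42 overlapping trigram windows for "stone near deep":
  (none found)

0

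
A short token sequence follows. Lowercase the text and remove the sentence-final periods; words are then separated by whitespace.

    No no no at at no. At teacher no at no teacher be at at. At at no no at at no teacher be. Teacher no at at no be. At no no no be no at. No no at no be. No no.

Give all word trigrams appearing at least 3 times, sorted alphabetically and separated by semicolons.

at at no; at no no; no at at; no at no; no no at

Trigram counts meeting the condition (at least 3 times):
  at at no: 4
  at no no: 3
  no at at: 3
  no at no: 3
  no no at: 3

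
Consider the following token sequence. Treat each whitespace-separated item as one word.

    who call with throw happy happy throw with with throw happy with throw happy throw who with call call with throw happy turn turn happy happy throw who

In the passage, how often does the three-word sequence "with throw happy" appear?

Scanning the 26 overlapping trigram windows for "with throw happy":
  position 3–5: with throw happy
  position 9–11: with throw happy
  position 12–14: with throw happy
  position 20–22: with throw happy

4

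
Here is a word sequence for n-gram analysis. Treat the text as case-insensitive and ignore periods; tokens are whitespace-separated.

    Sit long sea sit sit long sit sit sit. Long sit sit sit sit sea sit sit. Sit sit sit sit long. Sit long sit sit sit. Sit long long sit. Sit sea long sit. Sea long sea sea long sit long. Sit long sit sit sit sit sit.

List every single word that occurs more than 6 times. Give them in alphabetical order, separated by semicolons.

Unigram counts meeting the condition (more than 6 times):
  long: 12
  sit: 31

long; sit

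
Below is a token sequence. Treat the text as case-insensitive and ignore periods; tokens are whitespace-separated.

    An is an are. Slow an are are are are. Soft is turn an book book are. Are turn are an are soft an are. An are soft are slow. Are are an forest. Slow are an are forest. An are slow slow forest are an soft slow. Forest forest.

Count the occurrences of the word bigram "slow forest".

2

Scanning the 49 overlapping bigram windows for "slow forest":
  position 43–44: slow forest
  position 48–49: slow forest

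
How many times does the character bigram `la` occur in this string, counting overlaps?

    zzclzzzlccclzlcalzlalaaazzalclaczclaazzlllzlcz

Sliding a length-2 window over the 46 characters (45 positions):
  position 19–20: la
  position 21–22: la
  position 30–31: la
  position 35–36: la

4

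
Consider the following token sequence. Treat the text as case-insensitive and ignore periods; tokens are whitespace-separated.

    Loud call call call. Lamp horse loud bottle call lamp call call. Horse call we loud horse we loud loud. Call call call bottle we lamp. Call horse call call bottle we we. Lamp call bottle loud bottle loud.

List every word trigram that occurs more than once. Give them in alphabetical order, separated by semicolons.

call bottle we; call call bottle; call call call; call horse call; loud call call; we lamp call

Trigram counts meeting the condition (more than once):
  call bottle we: 2
  call call bottle: 2
  call call call: 2
  call horse call: 2
  loud call call: 2
  we lamp call: 2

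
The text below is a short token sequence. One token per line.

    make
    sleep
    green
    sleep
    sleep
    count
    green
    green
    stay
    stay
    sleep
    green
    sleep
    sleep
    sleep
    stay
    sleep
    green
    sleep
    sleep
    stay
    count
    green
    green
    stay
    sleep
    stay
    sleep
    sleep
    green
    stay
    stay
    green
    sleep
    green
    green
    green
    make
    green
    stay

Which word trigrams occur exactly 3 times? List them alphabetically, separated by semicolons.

Trigram counts meeting the condition (exactly 3 times):
  green sleep sleep: 3
  sleep green sleep: 3

green sleep sleep; sleep green sleep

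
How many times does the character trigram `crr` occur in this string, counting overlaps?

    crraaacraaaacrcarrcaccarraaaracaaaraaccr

1

Sliding a length-3 window over the 40 characters (38 positions):
  position 1–3: crr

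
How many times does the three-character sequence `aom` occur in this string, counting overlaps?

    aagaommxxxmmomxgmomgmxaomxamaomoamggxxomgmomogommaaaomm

4

Sliding a length-3 window over the 55 characters (53 positions):
  position 4–6: aom
  position 23–25: aom
  position 29–31: aom
  position 52–54: aom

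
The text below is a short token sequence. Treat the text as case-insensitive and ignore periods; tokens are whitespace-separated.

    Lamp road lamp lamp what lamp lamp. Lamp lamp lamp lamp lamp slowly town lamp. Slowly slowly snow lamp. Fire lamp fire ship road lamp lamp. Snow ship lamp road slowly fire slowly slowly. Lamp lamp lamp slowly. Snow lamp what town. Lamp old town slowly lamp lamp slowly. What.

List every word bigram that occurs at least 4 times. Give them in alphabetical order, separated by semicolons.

Bigram counts meeting the condition (at least 4 times):
  lamp lamp: 11
  lamp slowly: 4

lamp lamp; lamp slowly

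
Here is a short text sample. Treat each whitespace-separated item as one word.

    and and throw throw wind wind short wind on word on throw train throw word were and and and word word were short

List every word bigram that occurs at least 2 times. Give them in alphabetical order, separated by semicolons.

and and; word were

Bigram counts meeting the condition (at least 2 times):
  and and: 3
  word were: 2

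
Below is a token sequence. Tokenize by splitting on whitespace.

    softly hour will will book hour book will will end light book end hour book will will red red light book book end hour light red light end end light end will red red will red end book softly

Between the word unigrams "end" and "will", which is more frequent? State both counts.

"will" (8 vs 7)

"end": 7 occurrences
"will": 8 occurrences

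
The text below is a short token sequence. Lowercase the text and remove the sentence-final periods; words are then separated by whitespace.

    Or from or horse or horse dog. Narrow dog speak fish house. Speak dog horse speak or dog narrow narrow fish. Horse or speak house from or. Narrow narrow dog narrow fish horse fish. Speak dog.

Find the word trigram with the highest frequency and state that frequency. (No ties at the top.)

"narrow fish horse", 2 times

Trigram frequencies (highest first):
  narrow fish horse: 2
  or from or: 1
  from or horse: 1
  or horse or: 1
  horse or horse: 1
  or horse dog: 1
  … (27 more, each ≤ 1)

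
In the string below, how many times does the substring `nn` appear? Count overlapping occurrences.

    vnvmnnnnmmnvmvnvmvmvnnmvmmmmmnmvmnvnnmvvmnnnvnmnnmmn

8

Sliding a length-2 window over the 52 characters (51 positions):
  position 5–6: nn
  position 6–7: nn
  position 7–8: nn
  position 21–22: nn
  position 36–37: nn
  position 42–43: nn
  position 43–44: nn
  position 48–49: nn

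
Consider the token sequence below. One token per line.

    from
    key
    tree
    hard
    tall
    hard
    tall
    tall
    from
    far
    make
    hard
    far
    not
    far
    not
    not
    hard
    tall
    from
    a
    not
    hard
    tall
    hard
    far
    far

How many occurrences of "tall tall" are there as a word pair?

1

Scanning the 26 overlapping bigram windows for "tall tall":
  position 7–8: tall tall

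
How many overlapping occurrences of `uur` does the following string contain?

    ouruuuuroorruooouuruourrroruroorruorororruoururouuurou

3

Sliding a length-3 window over the 54 characters (52 positions):
  position 6–8: uur
  position 17–19: uur
  position 50–52: uur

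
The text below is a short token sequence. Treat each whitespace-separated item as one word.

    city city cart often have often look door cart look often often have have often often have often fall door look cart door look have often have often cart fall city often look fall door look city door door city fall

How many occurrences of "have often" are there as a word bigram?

5

Scanning the 40 overlapping bigram windows for "have often":
  position 5–6: have often
  position 14–15: have often
  position 17–18: have often
  position 25–26: have often
  position 27–28: have often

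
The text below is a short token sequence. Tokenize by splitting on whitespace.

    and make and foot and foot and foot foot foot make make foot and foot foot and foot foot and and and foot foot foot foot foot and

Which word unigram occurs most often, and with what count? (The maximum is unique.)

Unigram frequencies (highest first):
  foot: 15
  and: 10
  make: 3

"foot", 15 times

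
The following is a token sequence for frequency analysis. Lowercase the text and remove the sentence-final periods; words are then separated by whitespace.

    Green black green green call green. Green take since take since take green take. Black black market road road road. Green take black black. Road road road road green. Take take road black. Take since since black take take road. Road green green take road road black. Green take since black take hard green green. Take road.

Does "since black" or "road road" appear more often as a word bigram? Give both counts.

"since black": 2 occurrences
"road road": 7 occurrences

"road road" (7 vs 2)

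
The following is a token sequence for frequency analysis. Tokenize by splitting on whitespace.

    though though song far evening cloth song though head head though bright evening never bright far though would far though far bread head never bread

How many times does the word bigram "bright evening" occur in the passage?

Scanning the 24 overlapping bigram windows for "bright evening":
  position 12–13: bright evening

1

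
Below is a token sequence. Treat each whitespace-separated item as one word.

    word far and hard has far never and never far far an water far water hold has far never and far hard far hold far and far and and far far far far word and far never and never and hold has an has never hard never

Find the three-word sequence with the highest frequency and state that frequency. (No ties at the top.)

"far never and", 3 times

Trigram frequencies (highest first):
  far never and: 3
  has far never: 2
  never and never: 2
  far far far: 2
  word far and: 1
  far and hard: 1
  … (34 more, each ≤ 1)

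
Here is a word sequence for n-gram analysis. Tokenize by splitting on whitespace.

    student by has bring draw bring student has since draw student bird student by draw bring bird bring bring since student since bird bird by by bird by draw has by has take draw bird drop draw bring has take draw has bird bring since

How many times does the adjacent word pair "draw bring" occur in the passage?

Scanning the 44 overlapping bigram windows for "draw bring":
  position 5–6: draw bring
  position 15–16: draw bring
  position 37–38: draw bring

3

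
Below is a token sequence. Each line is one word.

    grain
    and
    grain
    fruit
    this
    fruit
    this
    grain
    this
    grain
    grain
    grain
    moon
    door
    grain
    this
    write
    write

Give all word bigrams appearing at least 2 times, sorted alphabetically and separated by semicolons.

Bigram counts meeting the condition (at least 2 times):
  fruit this: 2
  grain grain: 2
  grain this: 2
  this grain: 2

fruit this; grain grain; grain this; this grain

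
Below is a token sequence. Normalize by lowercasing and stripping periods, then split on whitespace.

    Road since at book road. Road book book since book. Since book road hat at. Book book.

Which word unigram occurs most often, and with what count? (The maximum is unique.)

"book", 7 times

Unigram frequencies (highest first):
  book: 7
  road: 4
  since: 3
  at: 2
  hat: 1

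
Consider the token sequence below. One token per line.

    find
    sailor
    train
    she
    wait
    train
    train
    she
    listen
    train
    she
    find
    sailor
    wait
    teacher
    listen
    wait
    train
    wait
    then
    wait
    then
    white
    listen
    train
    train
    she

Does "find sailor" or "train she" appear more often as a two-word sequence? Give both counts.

"find sailor": 2 occurrences
"train she": 4 occurrences

"train she" (4 vs 2)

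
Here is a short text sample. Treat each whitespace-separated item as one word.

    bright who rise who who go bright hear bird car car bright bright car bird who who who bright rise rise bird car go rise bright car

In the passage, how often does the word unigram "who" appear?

Scanning the 27 tokens for "who":
  position 2: who
  position 4: who
  position 5: who
  position 16: who
  position 17: who
  position 18: who

6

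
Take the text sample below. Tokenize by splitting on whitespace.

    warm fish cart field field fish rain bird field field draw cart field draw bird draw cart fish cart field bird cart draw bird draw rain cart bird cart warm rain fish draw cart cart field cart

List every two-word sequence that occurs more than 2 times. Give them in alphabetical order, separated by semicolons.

cart field; draw cart

Bigram counts meeting the condition (more than 2 times):
  cart field: 4
  draw cart: 3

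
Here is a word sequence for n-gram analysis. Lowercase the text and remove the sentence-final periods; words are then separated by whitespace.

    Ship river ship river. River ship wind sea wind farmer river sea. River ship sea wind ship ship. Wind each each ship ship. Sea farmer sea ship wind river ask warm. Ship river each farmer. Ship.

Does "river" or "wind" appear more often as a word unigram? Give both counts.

"river" (7 vs 5)

"river": 7 occurrences
"wind": 5 occurrences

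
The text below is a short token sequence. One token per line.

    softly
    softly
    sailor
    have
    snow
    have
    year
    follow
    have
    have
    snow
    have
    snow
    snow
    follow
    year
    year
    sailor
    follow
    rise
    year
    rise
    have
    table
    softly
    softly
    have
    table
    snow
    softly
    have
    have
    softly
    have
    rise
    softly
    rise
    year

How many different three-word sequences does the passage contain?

35

38 tokens → 36 trigram windows in total.
Repeated trigrams (each contributes count−1 duplicates):
  have snow have: 2
1 duplicate windows → 36 − 1 = 35 distinct.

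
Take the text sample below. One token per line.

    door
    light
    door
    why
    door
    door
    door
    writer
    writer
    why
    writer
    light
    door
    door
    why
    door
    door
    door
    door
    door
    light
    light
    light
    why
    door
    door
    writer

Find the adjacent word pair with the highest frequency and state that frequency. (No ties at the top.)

Bigram frequencies (highest first):
  door door: 8
  why door: 3
  door light: 2
  light door: 2
  door why: 2
  door writer: 2
  … (6 more, each ≤ 2)

"door door", 8 times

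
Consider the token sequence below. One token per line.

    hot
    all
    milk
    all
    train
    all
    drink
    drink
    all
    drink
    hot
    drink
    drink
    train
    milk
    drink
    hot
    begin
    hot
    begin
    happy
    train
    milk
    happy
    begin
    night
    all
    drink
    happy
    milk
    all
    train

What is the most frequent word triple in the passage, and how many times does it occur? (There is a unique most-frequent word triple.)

"milk all train", 2 times

Trigram frequencies (highest first):
  milk all train: 2
  hot all milk: 1
  all milk all: 1
  all train all: 1
  train all drink: 1
  all drink drink: 1
  … (23 more, each ≤ 1)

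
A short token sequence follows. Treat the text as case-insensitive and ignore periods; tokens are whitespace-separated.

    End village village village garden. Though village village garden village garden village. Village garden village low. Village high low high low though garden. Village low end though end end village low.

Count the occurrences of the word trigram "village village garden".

3

Scanning the 29 overlapping trigram windows for "village village garden":
  position 3–5: village village garden
  position 7–9: village village garden
  position 12–14: village village garden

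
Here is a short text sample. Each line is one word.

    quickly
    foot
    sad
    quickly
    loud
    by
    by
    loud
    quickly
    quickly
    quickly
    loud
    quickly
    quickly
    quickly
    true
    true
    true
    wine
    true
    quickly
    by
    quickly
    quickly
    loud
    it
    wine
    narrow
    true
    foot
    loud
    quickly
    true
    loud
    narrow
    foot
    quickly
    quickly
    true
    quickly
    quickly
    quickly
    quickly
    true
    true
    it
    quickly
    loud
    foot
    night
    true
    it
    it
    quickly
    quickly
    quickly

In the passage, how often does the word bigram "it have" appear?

0

Scanning the 55 overlapping bigram windows for "it have":
  (none found)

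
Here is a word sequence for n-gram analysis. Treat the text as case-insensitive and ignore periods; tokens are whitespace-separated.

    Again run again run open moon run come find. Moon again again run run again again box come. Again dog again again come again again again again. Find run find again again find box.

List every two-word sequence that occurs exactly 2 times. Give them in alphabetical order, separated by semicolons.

Bigram counts meeting the condition (exactly 2 times):
  again find: 2
  come again: 2
  run again: 2

again find; come again; run again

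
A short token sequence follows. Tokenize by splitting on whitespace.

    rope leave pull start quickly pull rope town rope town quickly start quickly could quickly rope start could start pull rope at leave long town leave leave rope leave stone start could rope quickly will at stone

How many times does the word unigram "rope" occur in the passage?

7

Scanning the 37 tokens for "rope":
  position 1: rope
  position 7: rope
  position 9: rope
  position 16: rope
  position 21: rope
  position 28: rope
  position 33: rope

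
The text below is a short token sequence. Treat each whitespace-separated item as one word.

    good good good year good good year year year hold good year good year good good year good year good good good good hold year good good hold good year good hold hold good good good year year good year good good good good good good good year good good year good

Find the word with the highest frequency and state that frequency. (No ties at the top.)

"good", 32 times

Unigram frequencies (highest first):
  good: 32
  year: 15
  hold: 5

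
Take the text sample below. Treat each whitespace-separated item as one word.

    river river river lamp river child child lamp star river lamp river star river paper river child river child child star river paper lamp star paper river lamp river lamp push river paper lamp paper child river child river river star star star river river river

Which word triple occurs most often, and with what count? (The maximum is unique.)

"river lamp river", 3 times

Trigram frequencies (highest first):
  river lamp river: 3
  river river river: 2
  river child child: 2
  star river paper: 2
  river child river: 2
  child river child: 2
  … (30 more, each ≤ 2)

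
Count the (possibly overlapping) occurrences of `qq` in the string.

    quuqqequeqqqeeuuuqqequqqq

Sliding a length-2 window over the 25 characters (24 positions):
  position 4–5: qq
  position 10–11: qq
  position 11–12: qq
  position 18–19: qq
  position 23–24: qq
  position 24–25: qq

6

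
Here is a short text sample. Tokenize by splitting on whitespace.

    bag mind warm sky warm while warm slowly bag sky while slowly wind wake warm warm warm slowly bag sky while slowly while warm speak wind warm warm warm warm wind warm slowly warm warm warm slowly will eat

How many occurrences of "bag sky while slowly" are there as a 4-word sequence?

2

Scanning the 36 overlapping 4-gram windows for "bag sky while slowly":
  position 9–12: bag sky while slowly
  position 19–22: bag sky while slowly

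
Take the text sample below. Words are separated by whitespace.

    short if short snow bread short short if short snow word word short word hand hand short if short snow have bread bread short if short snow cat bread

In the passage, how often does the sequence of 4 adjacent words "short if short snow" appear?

4

Scanning the 26 overlapping 4-gram windows for "short if short snow":
  position 1–4: short if short snow
  position 7–10: short if short snow
  position 17–20: short if short snow
  position 24–27: short if short snow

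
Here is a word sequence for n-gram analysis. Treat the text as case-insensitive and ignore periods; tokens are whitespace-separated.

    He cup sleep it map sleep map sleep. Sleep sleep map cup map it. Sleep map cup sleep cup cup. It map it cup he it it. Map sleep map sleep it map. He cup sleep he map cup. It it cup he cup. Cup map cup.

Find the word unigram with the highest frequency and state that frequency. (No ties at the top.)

Unigram frequencies (highest first):
  cup: 12
  map: 11
  sleep: 10
  it: 9
  he: 5

"cup", 12 times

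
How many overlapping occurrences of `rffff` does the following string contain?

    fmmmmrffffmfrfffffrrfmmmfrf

2

Sliding a length-5 window over the 27 characters (23 positions):
  position 6–10: rffff
  position 13–17: rffff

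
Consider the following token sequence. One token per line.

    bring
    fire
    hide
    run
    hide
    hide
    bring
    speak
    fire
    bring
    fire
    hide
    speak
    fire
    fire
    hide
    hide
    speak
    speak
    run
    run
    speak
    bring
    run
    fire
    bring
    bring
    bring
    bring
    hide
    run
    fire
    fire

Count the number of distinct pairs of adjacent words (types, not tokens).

33 tokens → 32 bigram windows in total.
Repeated bigrams (each contributes count−1 duplicates):
  bring bring: 3
  fire hide: 3
  bring fire: 2
  fire bring: 2
  fire fire: 2
  hide hide: 2
  hide run: 2
  hide speak: 2
  … (2 more repeated)
12 duplicate windows → 32 − 12 = 20 distinct.

20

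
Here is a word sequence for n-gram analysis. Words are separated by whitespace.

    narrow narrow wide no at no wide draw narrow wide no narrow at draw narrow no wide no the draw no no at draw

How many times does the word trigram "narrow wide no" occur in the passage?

Scanning the 22 overlapping trigram windows for "narrow wide no":
  position 2–4: narrow wide no
  position 9–11: narrow wide no

2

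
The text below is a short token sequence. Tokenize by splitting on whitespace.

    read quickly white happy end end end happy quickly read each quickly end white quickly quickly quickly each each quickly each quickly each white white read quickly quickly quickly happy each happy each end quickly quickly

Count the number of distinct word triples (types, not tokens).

36 tokens → 34 trigram windows in total.
Repeated trigrams (each contributes count−1 duplicates):
  each quickly each: 2
  quickly quickly quickly: 2
2 duplicate windows → 34 − 2 = 32 distinct.

32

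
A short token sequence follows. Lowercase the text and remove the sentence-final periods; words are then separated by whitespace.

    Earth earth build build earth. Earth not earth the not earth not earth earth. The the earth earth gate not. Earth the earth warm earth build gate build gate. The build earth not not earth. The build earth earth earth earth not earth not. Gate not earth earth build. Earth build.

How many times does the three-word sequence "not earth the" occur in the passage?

3

Scanning the 49 overlapping trigram windows for "not earth the":
  position 7–9: not earth the
  position 20–22: not earth the
  position 34–36: not earth the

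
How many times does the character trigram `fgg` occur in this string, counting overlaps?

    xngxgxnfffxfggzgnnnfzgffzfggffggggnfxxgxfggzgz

Sliding a length-3 window over the 46 characters (44 positions):
  position 12–14: fgg
  position 26–28: fgg
  position 30–32: fgg
  position 41–43: fgg

4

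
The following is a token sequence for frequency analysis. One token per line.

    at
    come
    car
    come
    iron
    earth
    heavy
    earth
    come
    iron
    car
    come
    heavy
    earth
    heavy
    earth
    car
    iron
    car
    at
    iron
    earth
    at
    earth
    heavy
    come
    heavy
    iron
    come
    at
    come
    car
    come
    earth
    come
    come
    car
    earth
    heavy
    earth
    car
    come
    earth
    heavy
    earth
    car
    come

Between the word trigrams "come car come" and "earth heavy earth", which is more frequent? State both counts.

"earth heavy earth" (4 vs 2)

"come car come": 2 occurrences
"earth heavy earth": 4 occurrences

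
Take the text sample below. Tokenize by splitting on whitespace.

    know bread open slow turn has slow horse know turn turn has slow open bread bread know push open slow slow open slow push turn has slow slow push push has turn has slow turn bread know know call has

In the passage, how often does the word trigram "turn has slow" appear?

4

Scanning the 38 overlapping trigram windows for "turn has slow":
  position 5–7: turn has slow
  position 11–13: turn has slow
  position 25–27: turn has slow
  position 32–34: turn has slow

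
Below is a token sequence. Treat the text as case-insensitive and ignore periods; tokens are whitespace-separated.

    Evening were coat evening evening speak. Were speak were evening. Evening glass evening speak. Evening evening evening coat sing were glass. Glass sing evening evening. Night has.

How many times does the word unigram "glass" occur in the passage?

Scanning the 27 tokens for "glass":
  position 12: glass
  position 21: glass
  position 22: glass

3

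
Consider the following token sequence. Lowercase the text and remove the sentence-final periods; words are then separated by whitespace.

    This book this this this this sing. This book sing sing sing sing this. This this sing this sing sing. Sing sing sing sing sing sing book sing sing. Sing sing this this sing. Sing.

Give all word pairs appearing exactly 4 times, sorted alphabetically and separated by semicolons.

sing this; this sing

Bigram counts meeting the condition (exactly 4 times):
  sing this: 4
  this sing: 4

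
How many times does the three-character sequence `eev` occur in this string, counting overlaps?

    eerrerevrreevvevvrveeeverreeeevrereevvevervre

4

Sliding a length-3 window over the 45 characters (43 positions):
  position 11–13: eev
  position 21–23: eev
  position 29–31: eev
  position 35–37: eev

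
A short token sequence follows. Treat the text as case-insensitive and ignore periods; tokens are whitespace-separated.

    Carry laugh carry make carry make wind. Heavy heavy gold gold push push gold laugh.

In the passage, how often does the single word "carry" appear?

3

Scanning the 15 tokens for "carry":
  position 1: carry
  position 3: carry
  position 5: carry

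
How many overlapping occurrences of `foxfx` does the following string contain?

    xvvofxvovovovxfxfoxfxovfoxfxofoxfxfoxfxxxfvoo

Sliding a length-5 window over the 45 characters (41 positions):
  position 17–21: foxfx
  position 24–28: foxfx
  position 30–34: foxfx
  position 35–39: foxfx

4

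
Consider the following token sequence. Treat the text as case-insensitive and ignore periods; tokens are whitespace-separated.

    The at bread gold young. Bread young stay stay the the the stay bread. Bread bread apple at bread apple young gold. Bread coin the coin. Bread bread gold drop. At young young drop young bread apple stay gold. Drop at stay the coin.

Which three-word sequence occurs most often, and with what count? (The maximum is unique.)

Trigram frequencies (highest first):
  gold drop at: 2
  the at bread: 1
  at bread gold: 1
  bread gold young: 1
  gold young bread: 1
  young bread young: 1
  … (35 more, each ≤ 1)

"gold drop at", 2 times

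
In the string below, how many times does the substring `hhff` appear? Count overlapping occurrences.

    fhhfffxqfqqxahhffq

2

Sliding a length-4 window over the 18 characters (15 positions):
  position 2–5: hhff
  position 14–17: hhff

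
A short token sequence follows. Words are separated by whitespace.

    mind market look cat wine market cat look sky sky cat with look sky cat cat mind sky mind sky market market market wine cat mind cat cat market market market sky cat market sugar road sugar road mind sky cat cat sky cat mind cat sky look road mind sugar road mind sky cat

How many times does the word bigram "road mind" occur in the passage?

Scanning the 54 overlapping bigram windows for "road mind":
  position 38–39: road mind
  position 49–50: road mind
  position 52–53: road mind

3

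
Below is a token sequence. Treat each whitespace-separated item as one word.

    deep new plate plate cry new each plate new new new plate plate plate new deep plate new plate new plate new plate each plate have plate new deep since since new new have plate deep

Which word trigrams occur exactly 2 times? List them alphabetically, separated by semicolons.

new plate new; new plate plate; plate new deep

Trigram counts meeting the condition (exactly 2 times):
  new plate new: 2
  new plate plate: 2
  plate new deep: 2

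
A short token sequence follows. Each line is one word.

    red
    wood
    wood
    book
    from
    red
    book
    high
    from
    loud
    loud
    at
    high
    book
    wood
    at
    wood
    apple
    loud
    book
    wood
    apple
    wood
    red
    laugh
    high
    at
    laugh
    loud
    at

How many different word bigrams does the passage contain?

26

30 tokens → 29 bigram windows in total.
Repeated bigrams (each contributes count−1 duplicates):
  book wood: 2
  loud at: 2
  wood apple: 2
3 duplicate windows → 29 − 3 = 26 distinct.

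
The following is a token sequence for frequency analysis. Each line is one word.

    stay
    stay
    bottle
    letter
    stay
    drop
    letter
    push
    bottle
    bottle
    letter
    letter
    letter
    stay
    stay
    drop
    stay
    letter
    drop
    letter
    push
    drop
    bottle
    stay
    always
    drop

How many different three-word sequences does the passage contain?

26 tokens → 24 trigram windows in total.
Repeated trigrams (each contributes count−1 duplicates):
  drop letter push: 2
1 duplicate windows → 24 − 1 = 23 distinct.

23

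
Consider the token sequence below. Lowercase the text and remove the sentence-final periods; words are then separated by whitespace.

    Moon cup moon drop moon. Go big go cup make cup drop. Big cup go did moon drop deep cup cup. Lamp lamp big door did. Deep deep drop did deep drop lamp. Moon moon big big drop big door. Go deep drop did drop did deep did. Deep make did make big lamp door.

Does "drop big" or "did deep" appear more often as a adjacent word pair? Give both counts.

"drop big": 2 occurrences
"did deep": 4 occurrences

"did deep" (4 vs 2)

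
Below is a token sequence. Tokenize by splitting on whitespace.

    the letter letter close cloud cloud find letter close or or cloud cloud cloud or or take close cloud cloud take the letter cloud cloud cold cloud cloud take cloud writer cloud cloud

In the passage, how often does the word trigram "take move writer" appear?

Scanning the 31 overlapping trigram windows for "take move writer":
  (none found)

0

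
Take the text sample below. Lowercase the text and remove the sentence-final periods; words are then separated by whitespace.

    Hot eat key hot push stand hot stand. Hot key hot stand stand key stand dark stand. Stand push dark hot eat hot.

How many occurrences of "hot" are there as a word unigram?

7

Scanning the 23 tokens for "hot":
  position 1: hot
  position 4: hot
  position 7: hot
  position 9: hot
  position 11: hot
  position 21: hot
  position 23: hot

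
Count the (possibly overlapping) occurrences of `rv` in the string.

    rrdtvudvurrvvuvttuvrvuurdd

2

Sliding a length-2 window over the 26 characters (25 positions):
  position 11–12: rv
  position 20–21: rv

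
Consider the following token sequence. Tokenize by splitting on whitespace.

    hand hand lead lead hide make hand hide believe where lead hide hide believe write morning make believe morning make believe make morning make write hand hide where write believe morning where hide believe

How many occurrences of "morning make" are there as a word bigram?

Scanning the 33 overlapping bigram windows for "morning make":
  position 16–17: morning make
  position 19–20: morning make
  position 23–24: morning make

3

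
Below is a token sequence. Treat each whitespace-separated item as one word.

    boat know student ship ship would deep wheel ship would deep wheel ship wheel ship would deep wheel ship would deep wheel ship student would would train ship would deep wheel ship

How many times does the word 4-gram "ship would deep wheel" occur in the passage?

Scanning the 29 overlapping 4-gram windows for "ship would deep wheel":
  position 5–8: ship would deep wheel
  position 9–12: ship would deep wheel
  position 15–18: ship would deep wheel
  position 19–22: ship would deep wheel
  position 28–31: ship would deep wheel

5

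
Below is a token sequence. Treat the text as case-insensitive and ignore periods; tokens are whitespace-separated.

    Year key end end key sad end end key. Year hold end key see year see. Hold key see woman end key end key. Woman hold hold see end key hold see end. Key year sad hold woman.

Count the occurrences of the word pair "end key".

Scanning the 37 overlapping bigram windows for "end key":
  position 4–5: end key
  position 8–9: end key
  position 12–13: end key
  position 21–22: end key
  position 23–24: end key
  position 29–30: end key
  position 33–34: end key

7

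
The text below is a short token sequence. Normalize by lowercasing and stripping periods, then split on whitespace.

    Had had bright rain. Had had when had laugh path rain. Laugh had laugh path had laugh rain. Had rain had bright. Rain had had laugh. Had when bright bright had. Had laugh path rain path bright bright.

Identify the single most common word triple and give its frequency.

"had laugh path", 3 times

Trigram frequencies (highest first):
  had laugh path: 3
  had bright rain: 2
  bright rain had: 2
  rain had had: 2
  laugh path rain: 2
  had had laugh: 2
  … (23 more, each ≤ 1)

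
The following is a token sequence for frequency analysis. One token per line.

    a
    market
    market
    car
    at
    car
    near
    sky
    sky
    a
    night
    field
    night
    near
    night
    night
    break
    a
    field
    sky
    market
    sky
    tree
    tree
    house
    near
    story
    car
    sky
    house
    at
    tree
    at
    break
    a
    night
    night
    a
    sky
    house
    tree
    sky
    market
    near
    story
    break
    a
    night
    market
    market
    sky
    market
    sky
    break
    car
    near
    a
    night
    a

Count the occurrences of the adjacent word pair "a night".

4

Scanning the 58 overlapping bigram windows for "a night":
  position 10–11: a night
  position 35–36: a night
  position 47–48: a night
  position 57–58: a night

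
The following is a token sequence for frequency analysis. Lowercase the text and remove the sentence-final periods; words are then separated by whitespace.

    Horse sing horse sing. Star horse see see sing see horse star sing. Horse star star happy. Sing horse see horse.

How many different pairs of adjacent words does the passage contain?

14

21 tokens → 20 bigram windows in total.
Repeated bigrams (each contributes count−1 duplicates):
  sing horse: 3
  horse see: 2
  horse sing: 2
  horse star: 2
  see horse: 2
6 duplicate windows → 20 − 6 = 14 distinct.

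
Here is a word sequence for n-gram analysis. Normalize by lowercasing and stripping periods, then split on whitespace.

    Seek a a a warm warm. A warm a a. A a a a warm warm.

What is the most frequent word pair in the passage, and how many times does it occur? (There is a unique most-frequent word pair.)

"a a", 7 times

Bigram frequencies (highest first):
  a a: 7
  a warm: 3
  warm warm: 2
  warm a: 2
  seek a: 1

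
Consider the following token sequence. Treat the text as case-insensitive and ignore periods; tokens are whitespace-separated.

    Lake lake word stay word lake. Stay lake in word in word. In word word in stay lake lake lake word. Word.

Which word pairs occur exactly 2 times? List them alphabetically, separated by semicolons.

lake word; stay lake; word word

Bigram counts meeting the condition (exactly 2 times):
  lake word: 2
  stay lake: 2
  word word: 2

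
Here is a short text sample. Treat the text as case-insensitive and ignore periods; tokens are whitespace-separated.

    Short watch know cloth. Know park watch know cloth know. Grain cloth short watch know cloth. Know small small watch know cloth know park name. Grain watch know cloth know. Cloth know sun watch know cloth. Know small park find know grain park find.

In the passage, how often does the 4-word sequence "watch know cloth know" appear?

6

Scanning the 41 overlapping 4-gram windows for "watch know cloth know":
  position 2–5: watch know cloth know
  position 7–10: watch know cloth know
  position 14–17: watch know cloth know
  position 20–23: watch know cloth know
  position 27–30: watch know cloth know
  position 34–37: watch know cloth know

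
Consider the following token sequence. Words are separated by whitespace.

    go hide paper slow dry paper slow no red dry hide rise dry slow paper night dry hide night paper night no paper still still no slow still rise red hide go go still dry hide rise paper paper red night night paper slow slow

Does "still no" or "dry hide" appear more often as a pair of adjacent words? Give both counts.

"dry hide" (3 vs 1)

"still no": 1 occurrence
"dry hide": 3 occurrences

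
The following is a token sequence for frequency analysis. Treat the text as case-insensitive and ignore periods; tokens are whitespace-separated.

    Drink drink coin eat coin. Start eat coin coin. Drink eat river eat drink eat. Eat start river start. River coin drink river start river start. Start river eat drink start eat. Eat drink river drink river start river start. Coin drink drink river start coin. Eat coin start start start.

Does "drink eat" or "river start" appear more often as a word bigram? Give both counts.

"river start" (6 vs 2)

"drink eat": 2 occurrences
"river start": 6 occurrences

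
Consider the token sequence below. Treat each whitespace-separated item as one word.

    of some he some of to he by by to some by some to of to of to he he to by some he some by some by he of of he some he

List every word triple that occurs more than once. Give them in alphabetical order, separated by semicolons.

of to he; some by some; some he some; to of to

Trigram counts meeting the condition (more than once):
  of to he: 2
  some by some: 2
  some he some: 2
  to of to: 2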